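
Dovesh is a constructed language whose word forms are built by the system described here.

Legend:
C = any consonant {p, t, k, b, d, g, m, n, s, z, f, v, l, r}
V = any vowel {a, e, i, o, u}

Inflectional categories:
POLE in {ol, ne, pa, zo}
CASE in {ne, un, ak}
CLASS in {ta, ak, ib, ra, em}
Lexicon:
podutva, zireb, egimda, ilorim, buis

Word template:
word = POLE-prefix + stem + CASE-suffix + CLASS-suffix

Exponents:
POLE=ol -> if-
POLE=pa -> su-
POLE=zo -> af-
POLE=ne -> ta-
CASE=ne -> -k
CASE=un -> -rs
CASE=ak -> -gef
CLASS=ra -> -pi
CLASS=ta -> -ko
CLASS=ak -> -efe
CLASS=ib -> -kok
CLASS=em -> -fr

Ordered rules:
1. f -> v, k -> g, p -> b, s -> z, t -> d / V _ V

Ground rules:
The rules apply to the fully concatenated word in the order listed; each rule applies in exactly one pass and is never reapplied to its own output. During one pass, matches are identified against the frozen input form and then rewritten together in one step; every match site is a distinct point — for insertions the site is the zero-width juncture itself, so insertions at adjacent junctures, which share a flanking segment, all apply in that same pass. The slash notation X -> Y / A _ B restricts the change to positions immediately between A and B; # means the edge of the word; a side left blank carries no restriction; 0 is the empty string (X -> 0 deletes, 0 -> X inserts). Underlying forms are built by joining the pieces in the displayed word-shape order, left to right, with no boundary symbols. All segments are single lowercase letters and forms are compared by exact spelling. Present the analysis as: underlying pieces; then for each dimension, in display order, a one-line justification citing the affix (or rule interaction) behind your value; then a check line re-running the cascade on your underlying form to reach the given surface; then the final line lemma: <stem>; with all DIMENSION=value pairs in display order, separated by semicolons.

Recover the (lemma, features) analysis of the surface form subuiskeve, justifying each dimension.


underlying: su-buis-k-efe
POLE=pa - signalled by the affix su-
CASE=ne - signalled by the affix -k
CLASS=ak - signalled by the affix -efe
check: subuiskefe -> subuiskeve
lemma: buis; POLE=pa; CASE=ne; CLASS=ak


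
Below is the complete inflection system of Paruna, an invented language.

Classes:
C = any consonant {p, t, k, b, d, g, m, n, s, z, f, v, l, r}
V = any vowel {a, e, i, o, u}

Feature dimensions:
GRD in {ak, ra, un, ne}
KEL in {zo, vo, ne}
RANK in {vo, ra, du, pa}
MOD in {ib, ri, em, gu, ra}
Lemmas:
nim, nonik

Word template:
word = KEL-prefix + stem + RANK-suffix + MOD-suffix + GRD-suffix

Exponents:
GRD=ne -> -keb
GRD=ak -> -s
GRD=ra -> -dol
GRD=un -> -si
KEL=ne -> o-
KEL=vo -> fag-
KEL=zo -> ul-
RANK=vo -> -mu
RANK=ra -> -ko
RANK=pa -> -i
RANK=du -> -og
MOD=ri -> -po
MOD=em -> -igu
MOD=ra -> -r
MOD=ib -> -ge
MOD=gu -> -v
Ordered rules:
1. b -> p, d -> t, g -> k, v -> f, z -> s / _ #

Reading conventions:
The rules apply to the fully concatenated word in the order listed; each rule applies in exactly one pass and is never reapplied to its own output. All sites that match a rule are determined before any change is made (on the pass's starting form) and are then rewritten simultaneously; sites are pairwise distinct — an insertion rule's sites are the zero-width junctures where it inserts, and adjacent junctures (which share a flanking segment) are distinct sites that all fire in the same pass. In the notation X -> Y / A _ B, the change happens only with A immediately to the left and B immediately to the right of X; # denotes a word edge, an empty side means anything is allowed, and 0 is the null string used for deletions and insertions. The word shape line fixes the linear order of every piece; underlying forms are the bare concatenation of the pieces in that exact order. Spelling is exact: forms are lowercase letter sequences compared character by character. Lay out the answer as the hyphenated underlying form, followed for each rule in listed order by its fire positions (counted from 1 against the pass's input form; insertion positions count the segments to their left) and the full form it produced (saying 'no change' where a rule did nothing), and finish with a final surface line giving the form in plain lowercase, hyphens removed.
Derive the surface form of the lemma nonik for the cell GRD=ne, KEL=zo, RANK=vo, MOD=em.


underlying: ul-nonik-mu-igu-keb
1. b -> p, d -> t, g -> k, v -> f, z -> s / _ #: fires at position(s) 15: ulnonikmuigukep
surface: ulnonikmuigukep


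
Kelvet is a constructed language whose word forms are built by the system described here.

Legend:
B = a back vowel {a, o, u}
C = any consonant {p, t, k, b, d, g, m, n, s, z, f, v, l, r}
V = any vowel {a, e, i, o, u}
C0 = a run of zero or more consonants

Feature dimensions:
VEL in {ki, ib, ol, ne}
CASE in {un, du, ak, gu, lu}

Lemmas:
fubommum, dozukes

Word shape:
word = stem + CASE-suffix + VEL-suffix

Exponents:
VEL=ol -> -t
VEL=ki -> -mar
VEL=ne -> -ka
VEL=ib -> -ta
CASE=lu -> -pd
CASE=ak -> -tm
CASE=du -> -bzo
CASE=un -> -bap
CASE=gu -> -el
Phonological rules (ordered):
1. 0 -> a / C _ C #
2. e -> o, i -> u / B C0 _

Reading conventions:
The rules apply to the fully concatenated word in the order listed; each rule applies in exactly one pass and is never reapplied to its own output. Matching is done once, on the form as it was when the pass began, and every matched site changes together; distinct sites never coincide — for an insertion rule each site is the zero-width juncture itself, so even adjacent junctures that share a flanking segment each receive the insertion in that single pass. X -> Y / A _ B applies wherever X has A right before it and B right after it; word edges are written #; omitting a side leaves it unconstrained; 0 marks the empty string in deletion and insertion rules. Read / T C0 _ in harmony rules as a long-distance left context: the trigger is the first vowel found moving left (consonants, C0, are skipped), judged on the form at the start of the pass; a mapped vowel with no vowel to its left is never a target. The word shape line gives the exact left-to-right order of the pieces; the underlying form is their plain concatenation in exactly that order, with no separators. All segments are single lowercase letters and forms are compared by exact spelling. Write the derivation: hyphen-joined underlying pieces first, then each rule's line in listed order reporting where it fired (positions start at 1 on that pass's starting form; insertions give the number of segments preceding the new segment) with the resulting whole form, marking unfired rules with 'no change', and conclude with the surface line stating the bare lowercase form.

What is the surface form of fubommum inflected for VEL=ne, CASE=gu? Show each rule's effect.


underlying: fubommum-el-ka
1. 0 -> a / C _ C #: no change
2. e -> o, i -> u / B C0 _: fires at position(s) 9: fubommumolka
surface: fubommumolka


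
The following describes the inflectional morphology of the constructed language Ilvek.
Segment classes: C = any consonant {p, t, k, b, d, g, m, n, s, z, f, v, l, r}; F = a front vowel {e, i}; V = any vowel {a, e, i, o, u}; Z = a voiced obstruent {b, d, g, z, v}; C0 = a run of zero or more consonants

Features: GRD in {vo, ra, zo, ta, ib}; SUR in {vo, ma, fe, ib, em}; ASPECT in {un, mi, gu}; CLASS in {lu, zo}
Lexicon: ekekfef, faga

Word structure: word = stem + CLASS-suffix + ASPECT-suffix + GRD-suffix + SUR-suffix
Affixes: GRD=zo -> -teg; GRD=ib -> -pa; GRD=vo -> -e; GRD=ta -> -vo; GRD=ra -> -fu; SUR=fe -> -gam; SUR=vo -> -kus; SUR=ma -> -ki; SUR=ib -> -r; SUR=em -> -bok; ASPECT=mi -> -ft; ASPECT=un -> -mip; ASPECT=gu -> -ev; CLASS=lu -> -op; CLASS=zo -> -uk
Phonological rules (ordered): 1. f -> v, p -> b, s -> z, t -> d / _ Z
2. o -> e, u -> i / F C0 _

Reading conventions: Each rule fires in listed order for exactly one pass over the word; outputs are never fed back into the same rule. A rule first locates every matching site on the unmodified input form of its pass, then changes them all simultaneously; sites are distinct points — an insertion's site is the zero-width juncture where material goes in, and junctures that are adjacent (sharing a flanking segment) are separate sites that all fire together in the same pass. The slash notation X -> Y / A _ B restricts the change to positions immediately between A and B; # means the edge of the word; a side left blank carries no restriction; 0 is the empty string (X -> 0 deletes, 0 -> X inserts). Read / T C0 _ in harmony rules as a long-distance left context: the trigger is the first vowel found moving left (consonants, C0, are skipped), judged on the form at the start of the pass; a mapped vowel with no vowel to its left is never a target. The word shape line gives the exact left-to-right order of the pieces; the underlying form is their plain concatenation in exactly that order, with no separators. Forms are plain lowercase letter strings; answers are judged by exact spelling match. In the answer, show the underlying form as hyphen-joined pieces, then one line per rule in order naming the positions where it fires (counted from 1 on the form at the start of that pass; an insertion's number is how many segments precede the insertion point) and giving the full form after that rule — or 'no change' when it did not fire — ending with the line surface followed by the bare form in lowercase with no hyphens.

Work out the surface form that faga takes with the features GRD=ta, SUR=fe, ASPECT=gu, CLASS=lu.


underlying: faga-op-ev-vo-gam
1. f -> v, p -> b, s -> z, t -> d / _ Z: no change
2. o -> e, u -> i / F C0 _: fires at position(s) 10: fagaopevvegam
surface: fagaopevvegam


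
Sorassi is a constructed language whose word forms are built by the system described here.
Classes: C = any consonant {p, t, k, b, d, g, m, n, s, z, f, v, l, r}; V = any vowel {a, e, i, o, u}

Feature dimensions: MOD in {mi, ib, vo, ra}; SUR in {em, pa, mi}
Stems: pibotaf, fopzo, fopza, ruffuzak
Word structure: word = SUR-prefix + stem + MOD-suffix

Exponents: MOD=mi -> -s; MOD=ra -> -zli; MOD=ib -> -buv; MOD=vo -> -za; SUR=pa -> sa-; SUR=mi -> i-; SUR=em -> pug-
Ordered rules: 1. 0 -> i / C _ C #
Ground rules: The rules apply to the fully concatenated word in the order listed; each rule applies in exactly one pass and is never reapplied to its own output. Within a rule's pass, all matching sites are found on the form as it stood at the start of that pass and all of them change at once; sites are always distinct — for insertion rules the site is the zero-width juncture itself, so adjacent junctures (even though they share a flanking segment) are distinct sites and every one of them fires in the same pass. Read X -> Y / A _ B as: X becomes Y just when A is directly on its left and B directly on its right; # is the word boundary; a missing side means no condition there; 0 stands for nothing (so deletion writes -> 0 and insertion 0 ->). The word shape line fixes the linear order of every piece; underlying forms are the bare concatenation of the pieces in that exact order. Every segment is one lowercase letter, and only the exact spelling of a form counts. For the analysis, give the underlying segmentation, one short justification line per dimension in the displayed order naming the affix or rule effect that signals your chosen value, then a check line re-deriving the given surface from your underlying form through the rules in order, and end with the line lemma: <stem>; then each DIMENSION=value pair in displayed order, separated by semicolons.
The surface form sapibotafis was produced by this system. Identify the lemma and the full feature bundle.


underlying: sa-pibotaf-s
MOD=mi - signalled by the affix -s
SUR=pa - signalled by the affix sa-
check: sapibotafs -> sapibotafis
lemma: pibotaf; MOD=mi; SUR=pa


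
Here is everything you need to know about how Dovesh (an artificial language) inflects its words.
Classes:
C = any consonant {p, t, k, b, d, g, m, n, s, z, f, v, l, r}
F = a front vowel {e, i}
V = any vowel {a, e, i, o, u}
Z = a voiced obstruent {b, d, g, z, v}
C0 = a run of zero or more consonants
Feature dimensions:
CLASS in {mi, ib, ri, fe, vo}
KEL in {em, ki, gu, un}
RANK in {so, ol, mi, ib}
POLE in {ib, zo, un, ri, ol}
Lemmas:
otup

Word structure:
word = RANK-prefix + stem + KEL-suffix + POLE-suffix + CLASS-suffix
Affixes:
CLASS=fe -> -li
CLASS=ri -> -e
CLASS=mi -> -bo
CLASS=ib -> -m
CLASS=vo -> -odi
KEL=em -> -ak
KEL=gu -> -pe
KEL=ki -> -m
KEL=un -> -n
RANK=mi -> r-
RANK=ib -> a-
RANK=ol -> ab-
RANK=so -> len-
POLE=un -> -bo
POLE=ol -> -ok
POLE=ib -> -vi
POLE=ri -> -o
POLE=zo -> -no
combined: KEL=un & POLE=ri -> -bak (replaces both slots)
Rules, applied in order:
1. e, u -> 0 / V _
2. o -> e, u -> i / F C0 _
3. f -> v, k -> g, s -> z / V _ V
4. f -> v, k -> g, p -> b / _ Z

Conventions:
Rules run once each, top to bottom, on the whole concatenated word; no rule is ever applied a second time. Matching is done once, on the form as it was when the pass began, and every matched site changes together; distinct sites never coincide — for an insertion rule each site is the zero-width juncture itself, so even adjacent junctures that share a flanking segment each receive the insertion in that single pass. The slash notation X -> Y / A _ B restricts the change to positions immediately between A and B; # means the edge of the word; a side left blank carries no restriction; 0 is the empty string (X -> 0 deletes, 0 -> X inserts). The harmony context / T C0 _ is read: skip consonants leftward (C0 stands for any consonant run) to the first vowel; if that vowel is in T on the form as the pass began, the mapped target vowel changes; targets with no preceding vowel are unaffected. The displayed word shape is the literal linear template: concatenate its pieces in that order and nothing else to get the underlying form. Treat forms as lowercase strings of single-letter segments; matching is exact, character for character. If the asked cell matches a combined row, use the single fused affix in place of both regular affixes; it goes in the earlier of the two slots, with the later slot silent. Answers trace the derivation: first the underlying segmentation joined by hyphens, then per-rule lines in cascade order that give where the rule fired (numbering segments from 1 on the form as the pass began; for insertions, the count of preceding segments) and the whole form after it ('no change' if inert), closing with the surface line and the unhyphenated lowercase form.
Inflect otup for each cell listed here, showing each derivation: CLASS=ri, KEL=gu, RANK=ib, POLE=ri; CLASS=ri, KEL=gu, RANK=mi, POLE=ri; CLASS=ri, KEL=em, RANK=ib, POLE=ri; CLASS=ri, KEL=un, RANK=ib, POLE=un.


cell CLASS=ri, KEL=gu, RANK=ib, POLE=ri:
underlying: a-otup-pe-o-e
1. e, u -> 0 / V _: fires at position(s) 9: aotuppeo
2. o -> e, u -> i / F C0 _: fires at position(s) 8: aotuppee
3. f -> v, k -> g, s -> z / V _ V: no change
4. f -> v, k -> g, p -> b / _ Z: no change
surface: aotuppee

cell CLASS=ri, KEL=gu, RANK=mi, POLE=ri:
underlying: r-otup-pe-o-e
1. e, u -> 0 / V _: fires at position(s) 9: rotuppeo
2. o -> e, u -> i / F C0 _: fires at position(s) 8: rotuppee
3. f -> v, k -> g, s -> z / V _ V: no change
4. f -> v, k -> g, p -> b / _ Z: no change
surface: rotuppee

cell CLASS=ri, KEL=em, RANK=ib, POLE=ri:
underlying: a-otup-ak-o-e
1. e, u -> 0 / V _: fires at position(s) 9: aotupako
2. o -> e, u -> i / F C0 _: no change
3. f -> v, k -> g, s -> z / V _ V: fires at position(s) 7: aotupago
4. f -> v, k -> g, p -> b / _ Z: no change
surface: aotupago

cell CLASS=ri, KEL=un, RANK=ib, POLE=un:
underlying: a-otup-n-bo-e
1. e, u -> 0 / V _: fires at position(s) 9: aotupnbo
2. o -> e, u -> i / F C0 _: no change
3. f -> v, k -> g, s -> z / V _ V: no change
4. f -> v, k -> g, p -> b / _ Z: no change
surface: aotupnbo


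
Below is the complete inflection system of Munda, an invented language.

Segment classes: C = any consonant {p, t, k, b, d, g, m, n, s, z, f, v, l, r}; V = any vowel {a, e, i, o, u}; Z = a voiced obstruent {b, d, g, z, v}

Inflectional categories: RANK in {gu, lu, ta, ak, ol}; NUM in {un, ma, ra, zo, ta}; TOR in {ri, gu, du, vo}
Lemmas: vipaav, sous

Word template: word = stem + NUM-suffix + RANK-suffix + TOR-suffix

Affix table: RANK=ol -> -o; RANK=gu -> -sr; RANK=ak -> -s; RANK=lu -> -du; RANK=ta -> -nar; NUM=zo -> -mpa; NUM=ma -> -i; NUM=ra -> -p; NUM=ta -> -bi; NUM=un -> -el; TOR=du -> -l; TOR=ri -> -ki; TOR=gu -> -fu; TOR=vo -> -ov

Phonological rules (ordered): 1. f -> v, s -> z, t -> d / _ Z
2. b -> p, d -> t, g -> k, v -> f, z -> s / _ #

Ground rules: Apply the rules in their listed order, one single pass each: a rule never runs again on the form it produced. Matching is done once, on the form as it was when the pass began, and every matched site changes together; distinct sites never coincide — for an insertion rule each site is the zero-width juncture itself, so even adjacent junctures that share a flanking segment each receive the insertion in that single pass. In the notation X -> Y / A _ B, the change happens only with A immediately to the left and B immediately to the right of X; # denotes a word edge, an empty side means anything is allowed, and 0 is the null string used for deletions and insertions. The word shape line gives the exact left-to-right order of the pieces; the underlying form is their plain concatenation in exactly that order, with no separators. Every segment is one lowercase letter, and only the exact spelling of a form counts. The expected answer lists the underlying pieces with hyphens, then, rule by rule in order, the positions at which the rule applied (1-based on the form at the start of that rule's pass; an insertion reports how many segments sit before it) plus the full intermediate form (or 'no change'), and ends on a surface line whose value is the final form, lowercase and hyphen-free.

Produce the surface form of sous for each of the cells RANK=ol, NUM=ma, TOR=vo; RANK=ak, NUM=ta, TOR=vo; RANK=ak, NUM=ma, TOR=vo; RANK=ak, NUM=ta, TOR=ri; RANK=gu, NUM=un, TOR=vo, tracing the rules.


cell RANK=ol, NUM=ma, TOR=vo:
underlying: sous-i-o-ov
1. f -> v, s -> z, t -> d / _ Z: no change
2. b -> p, d -> t, g -> k, v -> f, z -> s / _ #: fires at position(s) 8: sousioof
surface: sousioof

cell RANK=ak, NUM=ta, TOR=vo:
underlying: sous-bi-s-ov
1. f -> v, s -> z, t -> d / _ Z: fires at position(s) 4: souzbisov
2. b -> p, d -> t, g -> k, v -> f, z -> s / _ #: fires at position(s) 9: souzbisof
surface: souzbisof

cell RANK=ak, NUM=ma, TOR=vo:
underlying: sous-i-s-ov
1. f -> v, s -> z, t -> d / _ Z: no change
2. b -> p, d -> t, g -> k, v -> f, z -> s / _ #: fires at position(s) 8: sousisof
surface: sousisof

cell RANK=ak, NUM=ta, TOR=ri:
underlying: sous-bi-s-ki
1. f -> v, s -> z, t -> d / _ Z: fires at position(s) 4: souzbiski
2. b -> p, d -> t, g -> k, v -> f, z -> s / _ #: no change
surface: souzbiski

cell RANK=gu, NUM=un, TOR=vo:
underlying: sous-el-sr-ov
1. f -> v, s -> z, t -> d / _ Z: no change
2. b -> p, d -> t, g -> k, v -> f, z -> s / _ #: fires at position(s) 10: souselsrof
surface: souselsrof


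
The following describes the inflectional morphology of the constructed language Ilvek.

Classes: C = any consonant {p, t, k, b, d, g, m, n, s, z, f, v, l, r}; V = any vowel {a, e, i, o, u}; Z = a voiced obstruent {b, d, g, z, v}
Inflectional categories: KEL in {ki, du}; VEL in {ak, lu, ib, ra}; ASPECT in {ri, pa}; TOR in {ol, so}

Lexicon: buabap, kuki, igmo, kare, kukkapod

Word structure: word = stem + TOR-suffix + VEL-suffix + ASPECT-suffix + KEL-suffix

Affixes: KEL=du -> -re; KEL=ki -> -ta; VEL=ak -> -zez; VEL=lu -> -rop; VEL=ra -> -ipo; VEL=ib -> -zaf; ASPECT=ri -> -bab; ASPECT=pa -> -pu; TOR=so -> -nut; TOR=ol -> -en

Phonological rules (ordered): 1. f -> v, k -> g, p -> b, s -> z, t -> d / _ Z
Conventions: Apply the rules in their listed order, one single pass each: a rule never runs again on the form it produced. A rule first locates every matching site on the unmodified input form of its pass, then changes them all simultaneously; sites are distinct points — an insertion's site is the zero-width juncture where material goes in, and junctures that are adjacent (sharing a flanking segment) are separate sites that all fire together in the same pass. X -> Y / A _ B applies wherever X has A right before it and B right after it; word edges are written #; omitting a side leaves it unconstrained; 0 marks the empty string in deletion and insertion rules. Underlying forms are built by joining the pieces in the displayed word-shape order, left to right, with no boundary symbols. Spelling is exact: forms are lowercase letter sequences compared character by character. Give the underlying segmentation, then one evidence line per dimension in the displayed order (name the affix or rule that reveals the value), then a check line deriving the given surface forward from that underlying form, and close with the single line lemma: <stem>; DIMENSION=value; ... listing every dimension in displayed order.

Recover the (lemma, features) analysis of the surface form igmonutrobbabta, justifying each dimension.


underlying: igmo-nut-rop-bab-ta
KEL=ki - signalled by the affix -ta
VEL=lu - signalled by the affix -rop
ASPECT=ri - signalled by the affix -bab
TOR=so - signalled by the affix -nut
check: igmonutropbabta -> igmonutrobbabta
lemma: igmo; KEL=ki; VEL=lu; ASPECT=ri; TOR=so


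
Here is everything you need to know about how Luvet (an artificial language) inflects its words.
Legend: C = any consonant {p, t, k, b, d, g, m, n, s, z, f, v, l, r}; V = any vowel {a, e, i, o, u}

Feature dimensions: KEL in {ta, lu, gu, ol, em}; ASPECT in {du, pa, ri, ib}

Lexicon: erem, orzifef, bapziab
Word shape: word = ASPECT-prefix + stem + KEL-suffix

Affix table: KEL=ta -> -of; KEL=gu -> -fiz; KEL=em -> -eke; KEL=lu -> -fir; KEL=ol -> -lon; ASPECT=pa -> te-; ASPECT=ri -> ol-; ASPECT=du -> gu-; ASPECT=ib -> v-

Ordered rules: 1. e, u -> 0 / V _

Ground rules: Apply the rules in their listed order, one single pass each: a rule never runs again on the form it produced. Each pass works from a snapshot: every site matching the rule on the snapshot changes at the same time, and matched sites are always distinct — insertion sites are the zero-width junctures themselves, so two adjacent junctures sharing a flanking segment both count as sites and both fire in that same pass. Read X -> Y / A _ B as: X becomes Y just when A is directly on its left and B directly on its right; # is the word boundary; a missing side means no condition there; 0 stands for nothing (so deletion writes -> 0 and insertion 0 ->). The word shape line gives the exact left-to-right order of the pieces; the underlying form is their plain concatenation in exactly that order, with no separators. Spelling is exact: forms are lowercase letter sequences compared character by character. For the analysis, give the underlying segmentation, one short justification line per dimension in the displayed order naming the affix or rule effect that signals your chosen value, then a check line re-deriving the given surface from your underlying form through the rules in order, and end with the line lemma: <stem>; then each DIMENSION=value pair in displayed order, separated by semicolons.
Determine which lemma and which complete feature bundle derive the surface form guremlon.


underlying: gu-erem-lon
KEL=ol - signalled by the affix -lon
ASPECT=du - signalled by the affix gu-
check: gueremlon -> guremlon
lemma: erem; KEL=ol; ASPECT=du


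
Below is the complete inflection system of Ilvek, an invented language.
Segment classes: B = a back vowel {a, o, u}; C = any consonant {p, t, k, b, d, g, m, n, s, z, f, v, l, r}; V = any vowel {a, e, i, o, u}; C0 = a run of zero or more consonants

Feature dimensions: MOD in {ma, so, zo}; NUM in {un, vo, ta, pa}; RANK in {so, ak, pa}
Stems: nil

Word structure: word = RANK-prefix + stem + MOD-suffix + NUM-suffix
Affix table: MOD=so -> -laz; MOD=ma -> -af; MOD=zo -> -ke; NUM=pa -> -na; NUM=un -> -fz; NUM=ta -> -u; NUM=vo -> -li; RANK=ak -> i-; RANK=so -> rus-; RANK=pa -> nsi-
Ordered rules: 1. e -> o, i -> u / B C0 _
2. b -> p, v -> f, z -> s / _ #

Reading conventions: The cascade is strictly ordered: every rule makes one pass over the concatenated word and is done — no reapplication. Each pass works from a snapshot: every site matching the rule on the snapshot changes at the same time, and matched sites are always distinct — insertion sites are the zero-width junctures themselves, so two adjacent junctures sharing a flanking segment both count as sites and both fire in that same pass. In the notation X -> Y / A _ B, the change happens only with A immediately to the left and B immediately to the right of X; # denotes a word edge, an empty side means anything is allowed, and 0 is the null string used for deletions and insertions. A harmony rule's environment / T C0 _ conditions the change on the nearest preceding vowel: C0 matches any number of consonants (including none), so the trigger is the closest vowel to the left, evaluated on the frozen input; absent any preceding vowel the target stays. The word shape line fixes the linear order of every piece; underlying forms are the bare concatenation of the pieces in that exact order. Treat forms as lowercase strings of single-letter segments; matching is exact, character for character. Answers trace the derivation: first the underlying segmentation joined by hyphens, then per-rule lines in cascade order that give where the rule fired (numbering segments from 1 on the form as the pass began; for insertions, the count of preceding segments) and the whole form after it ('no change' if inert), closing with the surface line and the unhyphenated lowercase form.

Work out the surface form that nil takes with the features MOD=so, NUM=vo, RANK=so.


underlying: rus-nil-laz-li
1. e -> o, i -> u / B C0 _: fires at position(s) 5, 11: rusnullazlu
2. b -> p, v -> f, z -> s / _ #: no change
surface: rusnullazlu


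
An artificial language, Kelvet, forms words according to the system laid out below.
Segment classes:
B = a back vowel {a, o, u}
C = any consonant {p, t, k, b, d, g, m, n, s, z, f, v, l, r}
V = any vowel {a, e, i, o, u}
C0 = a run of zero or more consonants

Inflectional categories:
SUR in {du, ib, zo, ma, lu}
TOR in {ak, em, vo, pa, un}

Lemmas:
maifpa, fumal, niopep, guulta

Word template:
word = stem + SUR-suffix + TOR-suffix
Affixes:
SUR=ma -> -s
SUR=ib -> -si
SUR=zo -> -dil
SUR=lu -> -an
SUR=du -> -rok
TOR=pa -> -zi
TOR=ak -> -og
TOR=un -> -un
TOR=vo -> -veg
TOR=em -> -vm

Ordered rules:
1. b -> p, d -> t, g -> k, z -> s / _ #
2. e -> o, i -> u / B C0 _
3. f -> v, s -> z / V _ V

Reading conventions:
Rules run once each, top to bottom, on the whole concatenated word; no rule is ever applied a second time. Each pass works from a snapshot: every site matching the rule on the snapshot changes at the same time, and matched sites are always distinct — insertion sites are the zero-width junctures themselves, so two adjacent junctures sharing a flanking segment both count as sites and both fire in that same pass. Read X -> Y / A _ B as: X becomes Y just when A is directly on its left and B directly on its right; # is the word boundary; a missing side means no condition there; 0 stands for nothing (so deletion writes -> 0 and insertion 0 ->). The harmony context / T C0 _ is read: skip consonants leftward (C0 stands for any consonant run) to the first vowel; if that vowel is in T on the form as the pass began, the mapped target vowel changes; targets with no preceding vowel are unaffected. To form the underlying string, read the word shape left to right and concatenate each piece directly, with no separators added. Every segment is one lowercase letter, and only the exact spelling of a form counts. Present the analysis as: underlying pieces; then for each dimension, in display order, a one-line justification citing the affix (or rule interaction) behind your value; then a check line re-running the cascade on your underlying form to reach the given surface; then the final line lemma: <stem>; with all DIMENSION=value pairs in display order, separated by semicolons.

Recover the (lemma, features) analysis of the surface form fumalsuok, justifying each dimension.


underlying: fumal-si-og
SUR=ib - signalled by the affix -si
TOR=ak - signalled by the affix -og
check: fumalsiog -> fumalsiok -> fumalsuok -> fumalsuok
lemma: fumal; SUR=ib; TOR=ak


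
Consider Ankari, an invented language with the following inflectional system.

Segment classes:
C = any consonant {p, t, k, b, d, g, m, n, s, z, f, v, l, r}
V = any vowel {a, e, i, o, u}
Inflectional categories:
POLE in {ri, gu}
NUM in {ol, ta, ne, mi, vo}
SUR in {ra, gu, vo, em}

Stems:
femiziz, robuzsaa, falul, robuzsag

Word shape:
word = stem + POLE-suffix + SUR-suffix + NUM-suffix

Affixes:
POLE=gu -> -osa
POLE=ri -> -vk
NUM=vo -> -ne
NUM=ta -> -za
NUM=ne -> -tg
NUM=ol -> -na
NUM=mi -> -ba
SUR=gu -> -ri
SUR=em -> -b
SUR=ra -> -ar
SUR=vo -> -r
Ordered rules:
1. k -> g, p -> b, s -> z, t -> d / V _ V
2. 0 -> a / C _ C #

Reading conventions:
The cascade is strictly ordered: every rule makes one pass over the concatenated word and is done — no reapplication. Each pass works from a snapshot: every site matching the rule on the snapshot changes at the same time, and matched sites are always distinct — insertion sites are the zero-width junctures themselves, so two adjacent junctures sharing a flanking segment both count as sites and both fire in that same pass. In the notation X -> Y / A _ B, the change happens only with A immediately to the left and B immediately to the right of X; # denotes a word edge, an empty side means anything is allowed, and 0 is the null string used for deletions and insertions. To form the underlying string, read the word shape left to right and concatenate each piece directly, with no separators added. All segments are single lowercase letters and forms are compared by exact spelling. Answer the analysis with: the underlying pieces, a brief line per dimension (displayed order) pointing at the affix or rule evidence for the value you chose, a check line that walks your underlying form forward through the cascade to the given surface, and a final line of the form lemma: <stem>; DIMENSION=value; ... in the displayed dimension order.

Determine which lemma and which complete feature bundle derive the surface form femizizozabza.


underlying: femiziz-osa-b-za
POLE=gu - signalled by the affix -osa
NUM=ta - signalled by the affix -za
SUR=em - signalled by the affix -b
check: femizizosabza -> femizizozabza -> femizizozabza
lemma: femiziz; POLE=gu; NUM=ta; SUR=em


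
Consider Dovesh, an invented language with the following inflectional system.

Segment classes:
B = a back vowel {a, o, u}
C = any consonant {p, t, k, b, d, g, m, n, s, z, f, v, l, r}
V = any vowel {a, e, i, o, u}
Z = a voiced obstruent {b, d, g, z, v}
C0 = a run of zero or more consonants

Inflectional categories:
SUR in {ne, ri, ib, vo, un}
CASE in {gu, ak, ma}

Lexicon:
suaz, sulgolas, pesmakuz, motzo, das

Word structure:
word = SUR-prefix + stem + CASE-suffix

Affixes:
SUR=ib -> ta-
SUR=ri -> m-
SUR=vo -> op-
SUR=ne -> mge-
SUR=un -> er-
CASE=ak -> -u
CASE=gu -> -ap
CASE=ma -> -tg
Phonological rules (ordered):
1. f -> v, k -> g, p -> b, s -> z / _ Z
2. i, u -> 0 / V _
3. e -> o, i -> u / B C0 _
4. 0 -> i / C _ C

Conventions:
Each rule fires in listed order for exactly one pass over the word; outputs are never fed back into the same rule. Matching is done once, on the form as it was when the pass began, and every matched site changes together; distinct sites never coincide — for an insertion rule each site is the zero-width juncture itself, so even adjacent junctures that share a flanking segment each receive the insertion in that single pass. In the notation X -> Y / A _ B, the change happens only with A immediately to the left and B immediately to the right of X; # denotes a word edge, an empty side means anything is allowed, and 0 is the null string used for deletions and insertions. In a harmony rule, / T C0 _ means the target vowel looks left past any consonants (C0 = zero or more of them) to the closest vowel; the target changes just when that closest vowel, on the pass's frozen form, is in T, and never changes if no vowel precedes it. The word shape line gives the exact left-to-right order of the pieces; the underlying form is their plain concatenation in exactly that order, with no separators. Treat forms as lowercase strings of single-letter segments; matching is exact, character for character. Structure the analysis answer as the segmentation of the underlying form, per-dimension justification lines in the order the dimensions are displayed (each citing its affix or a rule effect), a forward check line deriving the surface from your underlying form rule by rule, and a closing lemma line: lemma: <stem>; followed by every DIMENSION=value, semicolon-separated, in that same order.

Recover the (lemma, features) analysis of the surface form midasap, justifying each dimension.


underlying: m-das-ap
SUR=ri - signalled by the affix m-
CASE=gu - signalled by the affix -ap
check: mdasap -> mdasap -> mdasap -> mdasap -> midasap
lemma: das; SUR=ri; CASE=gu


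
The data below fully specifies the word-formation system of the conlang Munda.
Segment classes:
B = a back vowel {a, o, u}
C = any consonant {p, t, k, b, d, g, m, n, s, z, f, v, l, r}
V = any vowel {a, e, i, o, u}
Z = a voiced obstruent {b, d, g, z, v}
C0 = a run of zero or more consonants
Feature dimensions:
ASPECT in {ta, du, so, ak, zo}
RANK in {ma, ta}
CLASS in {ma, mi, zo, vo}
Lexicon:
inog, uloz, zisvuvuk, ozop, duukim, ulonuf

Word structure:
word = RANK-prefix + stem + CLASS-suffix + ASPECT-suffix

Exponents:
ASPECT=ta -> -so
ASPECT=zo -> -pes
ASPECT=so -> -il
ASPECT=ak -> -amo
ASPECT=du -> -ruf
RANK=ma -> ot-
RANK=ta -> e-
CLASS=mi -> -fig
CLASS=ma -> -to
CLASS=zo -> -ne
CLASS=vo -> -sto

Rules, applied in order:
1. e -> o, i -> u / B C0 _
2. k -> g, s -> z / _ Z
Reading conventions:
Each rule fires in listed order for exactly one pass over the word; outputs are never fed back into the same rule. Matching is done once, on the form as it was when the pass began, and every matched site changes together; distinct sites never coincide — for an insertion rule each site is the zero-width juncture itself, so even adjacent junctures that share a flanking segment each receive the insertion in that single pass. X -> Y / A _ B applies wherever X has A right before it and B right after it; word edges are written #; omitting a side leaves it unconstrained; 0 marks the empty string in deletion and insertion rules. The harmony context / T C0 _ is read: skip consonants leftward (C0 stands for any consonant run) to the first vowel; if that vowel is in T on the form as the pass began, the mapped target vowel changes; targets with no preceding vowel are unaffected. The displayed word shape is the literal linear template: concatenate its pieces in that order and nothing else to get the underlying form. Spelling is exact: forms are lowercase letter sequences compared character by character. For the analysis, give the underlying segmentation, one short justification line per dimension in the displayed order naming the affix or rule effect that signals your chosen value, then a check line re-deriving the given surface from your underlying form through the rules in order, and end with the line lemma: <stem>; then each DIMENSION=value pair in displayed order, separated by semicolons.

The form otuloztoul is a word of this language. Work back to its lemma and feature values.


underlying: ot-uloz-to-il
ASPECT=so - signalled by the affix -il
RANK=ma - signalled by the affix ot-
CLASS=ma - signalled by the affix -to
check: otuloztoil -> otuloztoul -> otuloztoul
lemma: uloz; ASPECT=so; RANK=ma; CLASS=ma


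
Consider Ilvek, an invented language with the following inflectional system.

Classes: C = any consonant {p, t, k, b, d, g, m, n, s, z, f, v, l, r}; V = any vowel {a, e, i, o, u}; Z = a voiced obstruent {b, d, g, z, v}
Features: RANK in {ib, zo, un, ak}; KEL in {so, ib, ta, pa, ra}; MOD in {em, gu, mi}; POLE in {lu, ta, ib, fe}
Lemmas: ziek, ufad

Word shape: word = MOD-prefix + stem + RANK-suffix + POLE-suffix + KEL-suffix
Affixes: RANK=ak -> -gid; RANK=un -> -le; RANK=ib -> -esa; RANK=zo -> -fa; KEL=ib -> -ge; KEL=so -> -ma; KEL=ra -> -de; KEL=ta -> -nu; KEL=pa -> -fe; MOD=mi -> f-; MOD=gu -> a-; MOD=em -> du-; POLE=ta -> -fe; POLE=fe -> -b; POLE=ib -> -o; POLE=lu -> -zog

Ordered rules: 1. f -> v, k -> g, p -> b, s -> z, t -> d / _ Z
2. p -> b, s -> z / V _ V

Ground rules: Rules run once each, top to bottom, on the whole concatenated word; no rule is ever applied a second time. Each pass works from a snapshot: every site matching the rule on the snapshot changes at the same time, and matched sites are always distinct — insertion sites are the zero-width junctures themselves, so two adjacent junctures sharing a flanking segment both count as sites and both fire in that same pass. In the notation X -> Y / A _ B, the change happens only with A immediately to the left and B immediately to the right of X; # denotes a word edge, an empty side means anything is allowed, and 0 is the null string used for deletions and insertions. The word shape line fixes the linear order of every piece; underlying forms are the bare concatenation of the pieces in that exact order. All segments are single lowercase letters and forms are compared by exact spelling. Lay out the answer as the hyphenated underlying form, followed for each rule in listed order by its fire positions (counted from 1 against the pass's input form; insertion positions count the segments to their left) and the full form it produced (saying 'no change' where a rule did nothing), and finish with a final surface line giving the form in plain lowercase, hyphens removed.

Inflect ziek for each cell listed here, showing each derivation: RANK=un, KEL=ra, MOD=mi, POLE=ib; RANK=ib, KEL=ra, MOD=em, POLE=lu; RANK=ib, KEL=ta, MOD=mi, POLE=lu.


cell RANK=un, KEL=ra, MOD=mi, POLE=ib:
underlying: f-ziek-le-o-de
1. f -> v, k -> g, p -> b, s -> z, t -> d / _ Z: fires at position(s) 1: vziekleode
2. p -> b, s -> z / V _ V: no change
surface: vziekleode

cell RANK=ib, KEL=ra, MOD=em, POLE=lu:
underlying: du-ziek-esa-zog-de
1. f -> v, k -> g, p -> b, s -> z, t -> d / _ Z: no change
2. p -> b, s -> z / V _ V: fires at position(s) 8: duziekezazogde
surface: duziekezazogde

cell RANK=ib, KEL=ta, MOD=mi, POLE=lu:
underlying: f-ziek-esa-zog-nu
1. f -> v, k -> g, p -> b, s -> z, t -> d / _ Z: fires at position(s) 1: vziekesazognu
2. p -> b, s -> z / V _ V: fires at position(s) 7: vziekezazognu
surface: vziekezazognu


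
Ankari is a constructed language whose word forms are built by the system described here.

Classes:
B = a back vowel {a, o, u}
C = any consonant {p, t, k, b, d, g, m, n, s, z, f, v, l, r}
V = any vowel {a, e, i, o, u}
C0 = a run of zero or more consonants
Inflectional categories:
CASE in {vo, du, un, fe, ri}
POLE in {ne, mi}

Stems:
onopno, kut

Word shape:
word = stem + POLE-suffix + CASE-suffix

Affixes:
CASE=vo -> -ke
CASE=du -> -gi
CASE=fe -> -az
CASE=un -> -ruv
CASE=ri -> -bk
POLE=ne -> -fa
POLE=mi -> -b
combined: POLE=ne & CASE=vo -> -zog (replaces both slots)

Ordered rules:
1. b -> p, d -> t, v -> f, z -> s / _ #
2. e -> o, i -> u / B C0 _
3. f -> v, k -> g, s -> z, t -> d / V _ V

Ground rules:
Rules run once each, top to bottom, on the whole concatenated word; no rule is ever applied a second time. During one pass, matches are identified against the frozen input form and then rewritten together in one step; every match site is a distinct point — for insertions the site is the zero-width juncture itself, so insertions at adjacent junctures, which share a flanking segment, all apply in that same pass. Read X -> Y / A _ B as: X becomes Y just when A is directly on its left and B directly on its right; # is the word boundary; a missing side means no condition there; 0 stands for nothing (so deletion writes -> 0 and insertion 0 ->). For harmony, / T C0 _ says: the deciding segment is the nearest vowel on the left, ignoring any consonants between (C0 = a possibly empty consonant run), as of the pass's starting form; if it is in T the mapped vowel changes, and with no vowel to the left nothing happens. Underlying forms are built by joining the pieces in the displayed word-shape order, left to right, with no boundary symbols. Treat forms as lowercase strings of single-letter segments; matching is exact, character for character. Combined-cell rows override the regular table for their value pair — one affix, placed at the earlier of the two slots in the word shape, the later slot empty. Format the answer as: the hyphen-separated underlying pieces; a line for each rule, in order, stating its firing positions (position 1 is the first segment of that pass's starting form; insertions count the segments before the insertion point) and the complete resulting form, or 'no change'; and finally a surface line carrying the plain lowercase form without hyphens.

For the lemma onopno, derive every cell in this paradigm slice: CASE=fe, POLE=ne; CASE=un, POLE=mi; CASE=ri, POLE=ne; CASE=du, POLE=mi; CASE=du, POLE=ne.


cell CASE=fe, POLE=ne:
underlying: onopno-fa-az
1. b -> p, d -> t, v -> f, z -> s / _ #: fires at position(s) 10: onopnofaas
2. e -> o, i -> u / B C0 _: no change
3. f -> v, k -> g, s -> z, t -> d / V _ V: fires at position(s) 7: onopnovaas
surface: onopnovaas

cell CASE=un, POLE=mi:
underlying: onopno-b-ruv
1. b -> p, d -> t, v -> f, z -> s / _ #: fires at position(s) 10: onopnobruf
2. e -> o, i -> u / B C0 _: no change
3. f -> v, k -> g, s -> z, t -> d / V _ V: no change
surface: onopnobruf

cell CASE=ri, POLE=ne:
underlying: onopno-fa-bk
1. b -> p, d -> t, v -> f, z -> s / _ #: no change
2. e -> o, i -> u / B C0 _: no change
3. f -> v, k -> g, s -> z, t -> d / V _ V: fires at position(s) 7: onopnovabk
surface: onopnovabk

cell CASE=du, POLE=mi:
underlying: onopno-b-gi
1. b -> p, d -> t, v -> f, z -> s / _ #: no change
2. e -> o, i -> u / B C0 _: fires at position(s) 9: onopnobgu
3. f -> v, k -> g, s -> z, t -> d / V _ V: no change
surface: onopnobgu

cell CASE=du, POLE=ne:
underlying: onopno-fa-gi
1. b -> p, d -> t, v -> f, z -> s / _ #: no change
2. e -> o, i -> u / B C0 _: fires at position(s) 10: onopnofagu
3. f -> v, k -> g, s -> z, t -> d / V _ V: fires at position(s) 7: onopnovagu
surface: onopnovagu
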